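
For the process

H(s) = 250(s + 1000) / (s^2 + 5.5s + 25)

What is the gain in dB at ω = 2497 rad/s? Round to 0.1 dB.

-19.3 dB

At s = jω = j2497:
zero (s+1000): 1000 + j2497 → |·| = √(1000²+2497²) = √7235009 ≈ 2689.8, ∠ = arctan(2497/1000) ≈ 68.17°
quadratic: (j2497)² + 5.5·j2497 + 25 = -6234984 + j13733.5 → |·| ≈ 6.235e+06, ∠ ≈ 179.87°
|H| = 250 · 2689.8 / 6.235e+06 ≈ 0.10785
Gain = 20 log₁₀(0.10785) ≈ -19.34 dB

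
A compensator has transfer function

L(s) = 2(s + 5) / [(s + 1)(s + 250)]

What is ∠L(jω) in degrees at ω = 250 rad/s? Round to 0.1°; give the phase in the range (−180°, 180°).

-45.9°

At s = jω = j250:
zero (s+5): 5 + j250 → |·| = √(5²+250²) = √62525 ≈ 250.05, ∠ = arctan(250/5) ≈ 88.85°
pole (s+1): 1 + j250 → |·| = √(1²+250²) = √62501 ≈ 250, ∠ = arctan(250/1) ≈ 89.77°
pole (s+250): 250 + j250 → |·| = √(250²+250²) = √125000 ≈ 353.55, ∠ = arctan(250/250) ≈ 45.00°
∠L = 88.85° − 134.77° = -45.92°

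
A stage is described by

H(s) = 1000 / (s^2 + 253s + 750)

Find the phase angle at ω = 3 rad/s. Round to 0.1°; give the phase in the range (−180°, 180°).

-45.7°

Substitute s = j3:
Numerator: 1000 = 1000 + j0
Denominator: (j3)^2 + 253(j3) + 750 = 741 + j759
|N| = √(1000² + 0²) ≈ 1000, ∠N ≈ 0.00°
|D| = √(741² + 759²) ≈ 1060.7, ∠D ≈ 45.69°
∠H = 0.00° − 45.69° = -45.69°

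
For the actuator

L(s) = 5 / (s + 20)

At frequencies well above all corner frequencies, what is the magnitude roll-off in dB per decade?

-20 dB/decade

Each pole contributes −20 dB/decade at high frequency; each zero contributes +20 dB/decade.
Net: 0 zero(s) − 1 pole(s) → -20 dB/decade.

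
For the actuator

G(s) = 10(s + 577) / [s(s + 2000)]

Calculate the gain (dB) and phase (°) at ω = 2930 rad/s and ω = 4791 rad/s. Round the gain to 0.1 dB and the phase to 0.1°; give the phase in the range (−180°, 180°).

At s = jω = j2930:
zero (s+577): 577 + j2930 → |·| = √(577²+2930²) = √8917829 ≈ 2986.3, ∠ = arctan(2930/577) ≈ 78.86°
pole (s+2000): 2000 + j2930 → |·| = √(2000²+2930²) = √12584900 ≈ 3547.5, ∠ = arctan(2930/2000) ≈ 55.68°
pole at origin: |s| = 2930, ∠ = 90.00° (in denominator)
|G| = 10 · 2986.3 / 1.0394e+07 ≈ 0.0028731
Gain = 20 log₁₀(0.0028731) ≈ -50.83 dB
∠G = 78.86° − 145.68° = -66.82°

At s = jω = j4791:
zero (s+577): 577 + j4791 → |·| = √(577²+4791²) = √23286610 ≈ 4825.6, ∠ = arctan(4791/577) ≈ 83.13°
pole (s+2000): 2000 + j4791 → |·| = √(2000²+4791²) = √26953681 ≈ 5191.7, ∠ = arctan(4791/2000) ≈ 67.34°
pole at origin: |s| = 4791, ∠ = 90.00° (in denominator)
|G| = 10 · 4825.6 / 2.4873e+07 ≈ 0.0019401
Gain = 20 log₁₀(0.0019401) ≈ -54.24 dB
∠G = 83.13° − 157.34° = -74.21°

ω = 2930: -50.8 dB, -66.8°; ω = 4791: -54.2 dB, -74.2°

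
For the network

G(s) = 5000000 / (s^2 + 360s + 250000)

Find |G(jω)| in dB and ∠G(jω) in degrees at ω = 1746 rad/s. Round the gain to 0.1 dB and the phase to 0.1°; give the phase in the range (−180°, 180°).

At s = jω = j1746:
quadratic: (j1746)² + 360·j1746 + 250000 = -2798516 + j628560 → |·| ≈ 2.8682e+06, ∠ ≈ 167.34°
|G| = 5000000 / 2.8682e+06 ≈ 1.7433
Gain = 20 log₁₀(1.7433) ≈ 4.83 dB
∠G = 0.00° − 167.34° = -167.34°

4.8 dB, -167.3°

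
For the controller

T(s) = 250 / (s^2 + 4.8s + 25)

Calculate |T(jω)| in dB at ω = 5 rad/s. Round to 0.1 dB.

20.4 dB

At s = jω = j5:
quadratic: (j5)² + 4.8·j5 + 25 = 0 + j24 → |·| ≈ 24, ∠ ≈ 90.00°
|T| = 250 / 24 ≈ 10.417
Gain = 20 log₁₀(10.417) ≈ 20.35 dB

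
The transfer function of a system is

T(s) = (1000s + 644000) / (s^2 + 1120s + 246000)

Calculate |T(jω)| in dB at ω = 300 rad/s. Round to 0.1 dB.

Substitute s = j300:
Numerator: 1000(j300) + 644000 = 644000 + j300000
Denominator: (j300)^2 + 1120(j300) + 246000 = 156000 + j336000
|N| = √(644000² + 300000²) ≈ 7.1045e+05, ∠N ≈ 24.98°
|D| = √(156000² + 336000²) ≈ 3.7045e+05, ∠D ≈ 65.10°
|T| = 7.1045e+05 / 3.7045e+05 ≈ 1.9178
Gain = 20 log₁₀(1.9178) ≈ 5.66 dB

5.7 dB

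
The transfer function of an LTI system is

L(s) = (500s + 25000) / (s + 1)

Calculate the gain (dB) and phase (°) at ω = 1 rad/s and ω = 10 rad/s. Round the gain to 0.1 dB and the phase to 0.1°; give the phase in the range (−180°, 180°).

Substitute s = j1:
Numerator: 500(j1) + 25000 = 25000 + j500
Denominator: (j1) + 1 = 1 + j1
|N| = √(25000² + 500²) ≈ 25005, ∠N ≈ 1.15°
|D| = √(1² + 1²) ≈ 1.4142, ∠D ≈ 45.00°
|L| = 25005 / 1.4142 ≈ 17681
Gain = 20 log₁₀(17681) ≈ 84.95 dB
∠L = 1.15° − 45.00° = -43.85°

Substitute s = j10:
Numerator: 500(j10) + 25000 = 25000 + j5000
Denominator: (j10) + 1 = 1 + j10
|N| = √(25000² + 5000²) ≈ 25495, ∠N ≈ 11.31°
|D| = √(1² + 10²) ≈ 10.05, ∠D ≈ 84.29°
|L| = 25495 / 10.05 ≈ 2536.8
Gain = 20 log₁₀(2536.8) ≈ 68.09 dB
∠L = 11.31° − 84.29° = -72.98°

ω = 1: 85.0 dB, -43.9°; ω = 10: 68.1 dB, -73.0°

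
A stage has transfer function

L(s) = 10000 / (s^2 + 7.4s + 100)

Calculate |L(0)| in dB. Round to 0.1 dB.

L(0) = 10000 / 100 = 100
20 log₁₀(100) ≈ 40.00 dB

40.0 dB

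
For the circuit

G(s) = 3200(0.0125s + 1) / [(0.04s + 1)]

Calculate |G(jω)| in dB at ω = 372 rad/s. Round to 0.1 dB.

60.2 dB

At ω = 372 rad/s:
zero (1 + j372·0.0125) = 1 + j4.65 → |·| ≈ 4.7563, ∠ ≈ 77.86°
pole (1 + j372·0.04) = 1 + j14.88 → |·| ≈ 14.914, ∠ ≈ 86.16°
|G| = 3200 · 4.7563 / (14.914) ≈ 1020.5
Gain = 20 log₁₀(1020.5) ≈ 60.18 dB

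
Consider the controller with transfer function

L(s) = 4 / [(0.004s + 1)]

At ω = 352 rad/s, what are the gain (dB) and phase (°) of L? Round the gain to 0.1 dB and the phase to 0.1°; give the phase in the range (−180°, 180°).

At ω = 352 rad/s:
pole (1 + j352·0.004) = 1 + j1.408 → |·| ≈ 1.727, ∠ ≈ 54.62°
|L| = 4 · 1 / (1.727) ≈ 2.3162
Gain = 20 log₁₀(2.3162) ≈ 7.30 dB
∠L = (0°) − (54.62°) = -54.62°

7.3 dB, -54.6°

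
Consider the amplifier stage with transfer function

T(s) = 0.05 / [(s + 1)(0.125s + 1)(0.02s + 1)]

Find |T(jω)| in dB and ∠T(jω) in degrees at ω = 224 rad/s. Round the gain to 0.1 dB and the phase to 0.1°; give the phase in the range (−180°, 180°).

At ω = 224 rad/s:
pole (1 + j224·1) = 1 + j224 → |·| ≈ 224, ∠ ≈ 89.74°
pole (1 + j224·0.125) = 1 + j28 → |·| ≈ 28.018, ∠ ≈ 87.95°
pole (1 + j224·0.02) = 1 + j4.48 → |·| ≈ 4.5903, ∠ ≈ 77.42°
|T| = 0.05 · 1 / (224 · 28.018 · 4.5903) ≈ 1.7356e-06
Gain = 20 log₁₀(1.7356e-06) ≈ -115.21 dB
∠T = (0°) − (89.74° + 87.95° + 77.42°) = -255.11° ≡ 104.89° (principal value)

-115.2 dB, 104.9°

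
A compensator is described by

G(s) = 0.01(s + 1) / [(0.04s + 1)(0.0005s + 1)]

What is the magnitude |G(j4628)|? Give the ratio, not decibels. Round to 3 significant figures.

At ω = 4628 rad/s:
zero (1 + j4628·1) = 1 + j4628 → |·| ≈ 4628, ∠ ≈ 89.99°
pole (1 + j4628·0.04) = 1 + j185.12 → |·| ≈ 185.12, ∠ ≈ 89.69°
pole (1 + j4628·0.0005) = 1 + j2.314 → |·| ≈ 2.5208, ∠ ≈ 66.63°
|G| = 0.01 · 4628 / (185.12 · 2.5208) ≈ 0.099175

0.0992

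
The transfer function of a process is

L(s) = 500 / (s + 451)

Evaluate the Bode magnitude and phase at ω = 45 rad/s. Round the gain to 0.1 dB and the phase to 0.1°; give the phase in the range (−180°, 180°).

0.9 dB, -5.7°

Substitute s = j45:
Numerator: 500 = 500 + j0
Denominator: (j45) + 451 = 451 + j45
|N| = √(500² + 0²) ≈ 500, ∠N ≈ 0.00°
|D| = √(451² + 45²) ≈ 453.24, ∠D ≈ 5.70°
|L| = 500 / 453.24 ≈ 1.1032
Gain = 20 log₁₀(1.1032) ≈ 0.85 dB
∠L = 0.00° − 5.70° = -5.70°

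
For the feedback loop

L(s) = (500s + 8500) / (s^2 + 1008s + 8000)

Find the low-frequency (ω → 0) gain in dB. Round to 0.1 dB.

0.5 dB

L(0) = 8500 / 8000 = 1.0625
20 log₁₀(1.0625) ≈ 0.53 dB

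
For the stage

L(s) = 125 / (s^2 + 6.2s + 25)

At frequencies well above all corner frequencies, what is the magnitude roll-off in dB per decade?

Each pole contributes −20 dB/decade at high frequency; each zero contributes +20 dB/decade.
Net: 0 zero(s) − 2 pole(s) → -40 dB/decade.

-40 dB/decade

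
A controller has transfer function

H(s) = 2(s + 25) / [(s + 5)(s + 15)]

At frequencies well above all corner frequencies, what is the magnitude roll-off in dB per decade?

Each pole contributes −20 dB/decade at high frequency; each zero contributes +20 dB/decade.
Net: 1 zero(s) − 2 pole(s) → -20 dB/decade.

-20 dB/decade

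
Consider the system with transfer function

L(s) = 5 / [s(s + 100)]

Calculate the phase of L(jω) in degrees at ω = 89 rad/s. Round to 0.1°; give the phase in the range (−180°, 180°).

At s = jω = j89:
pole (s+100): 100 + j89 → |·| = √(100²+89²) = √17921 ≈ 133.87, ∠ = arctan(89/100) ≈ 41.67°
pole at origin: |s| = 89, ∠ = 90.00° (in denominator)
∠L = 0.00° − 131.67° = -131.67°

-131.7°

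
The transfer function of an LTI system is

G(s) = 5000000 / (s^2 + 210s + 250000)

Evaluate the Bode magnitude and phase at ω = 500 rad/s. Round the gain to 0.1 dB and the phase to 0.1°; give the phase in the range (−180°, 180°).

33.6 dB, -90.0°

At s = jω = j500:
quadratic: (j500)² + 210·j500 + 250000 = 0 + j105000 → |·| ≈ 1.05e+05, ∠ ≈ 90.00°
|G| = 5000000 / 1.05e+05 ≈ 47.619
Gain = 20 log₁₀(47.619) ≈ 33.56 dB
∠G = 0.00° − 90.00° = -90.00°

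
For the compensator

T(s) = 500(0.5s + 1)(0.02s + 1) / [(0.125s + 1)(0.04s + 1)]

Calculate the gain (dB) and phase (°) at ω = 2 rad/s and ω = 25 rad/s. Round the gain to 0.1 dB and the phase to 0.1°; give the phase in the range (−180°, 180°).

ω = 2: 56.7 dB, 28.7°; ω = 25: 63.6 dB, -5.3°

At ω = 2 rad/s:
zero (1 + j2·0.5) = 1 + j1 → |·| ≈ 1.4142, ∠ ≈ 45.00°
zero (1 + j2·0.02) = 1 + j0.04 → |·| ≈ 1.0008, ∠ ≈ 2.29°
pole (1 + j2·0.125) = 1 + j0.25 → |·| ≈ 1.0308, ∠ ≈ 14.04°
pole (1 + j2·0.04) = 1 + j0.08 → |·| ≈ 1.0032, ∠ ≈ 4.57°
|T| = 500 · 1.4142 · 1.0008 / (1.0308 · 1.0032) ≈ 684.33
Gain = 20 log₁₀(684.33) ≈ 56.71 dB
∠T = (45.00° + 2.29°) − (14.04° + 4.57°) = 28.68°

At ω = 25 rad/s:
zero (1 + j25·0.5) = 1 + j12.5 → |·| ≈ 12.54, ∠ ≈ 85.43°
zero (1 + j25·0.02) = 1 + j0.5 → |·| ≈ 1.118, ∠ ≈ 26.57°
pole (1 + j25·0.125) = 1 + j3.125 → |·| ≈ 3.2811, ∠ ≈ 72.26°
pole (1 + j25·0.04) = 1 + j1 → |·| ≈ 1.4142, ∠ ≈ 45.00°
|T| = 500 · 12.54 · 1.118 / (3.2811 · 1.4142) ≈ 1510.7
Gain = 20 log₁₀(1510.7) ≈ 63.58 dB
∠T = (85.43° + 26.57°) − (72.26° + 45.00°) = -5.26°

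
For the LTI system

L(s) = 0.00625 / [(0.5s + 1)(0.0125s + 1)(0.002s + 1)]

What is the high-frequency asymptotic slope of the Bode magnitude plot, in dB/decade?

-60 dB/decade

Each pole contributes −20 dB/decade at high frequency; each zero contributes +20 dB/decade.
Net: 0 zero(s) − 3 pole(s) → -60 dB/decade.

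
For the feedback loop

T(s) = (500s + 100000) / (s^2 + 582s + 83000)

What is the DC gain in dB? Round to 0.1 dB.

T(0) = 100000 / 83000 ≈ 1.2048
20 log₁₀(1.2048) ≈ 1.62 dB

1.6 dB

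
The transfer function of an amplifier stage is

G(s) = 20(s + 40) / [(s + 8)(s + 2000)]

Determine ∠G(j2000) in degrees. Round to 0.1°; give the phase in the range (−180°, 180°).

At s = jω = j2000:
zero (s+40): 40 + j2000 → |·| = √(40²+2000²) = √4001600 ≈ 2000.4, ∠ = arctan(2000/40) ≈ 88.85°
pole (s+8): 8 + j2000 → |·| = √(8²+2000²) = √4000064 ≈ 2000, ∠ = arctan(2000/8) ≈ 89.77°
pole (s+2000): 2000 + j2000 → |·| = √(2000²+2000²) = √8000000 ≈ 2828.4, ∠ = arctan(2000/2000) ≈ 45.00°
∠G = 88.85° − 134.77° = -45.92°

-45.9°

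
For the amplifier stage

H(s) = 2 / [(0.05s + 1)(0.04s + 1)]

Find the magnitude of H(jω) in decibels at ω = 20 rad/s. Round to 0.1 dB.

At ω = 20 rad/s:
pole (1 + j20·0.05) = 1 + j1 → |·| ≈ 1.4142, ∠ ≈ 45.00°
pole (1 + j20·0.04) = 1 + j0.8 → |·| ≈ 1.2806, ∠ ≈ 38.66°
|H| = 2 · 1 / (1.4142 · 1.2806) ≈ 1.1043
Gain = 20 log₁₀(1.1043) ≈ 0.86 dB

0.9 dB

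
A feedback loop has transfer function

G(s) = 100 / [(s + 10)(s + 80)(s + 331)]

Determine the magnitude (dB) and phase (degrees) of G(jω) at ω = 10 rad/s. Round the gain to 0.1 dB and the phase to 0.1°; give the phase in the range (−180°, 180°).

-71.5 dB, -53.9°

At s = jω = j10:
pole (s+10): 10 + j10 → |·| = √(10²+10²) = √200 ≈ 14.142, ∠ = arctan(10/10) ≈ 45.00°
pole (s+80): 80 + j10 → |·| = √(80²+10²) = √6500 ≈ 80.623, ∠ = arctan(10/80) ≈ 7.13°
pole (s+331): 331 + j10 → |·| = √(331²+10²) = √109661 ≈ 331.15, ∠ = arctan(10/331) ≈ 1.73°
|G| = 100 / 3.7757e+05 ≈ 0.00026485
Gain = 20 log₁₀(0.00026485) ≈ -71.54 dB
∠G = 0.00° − 53.86° = -53.86°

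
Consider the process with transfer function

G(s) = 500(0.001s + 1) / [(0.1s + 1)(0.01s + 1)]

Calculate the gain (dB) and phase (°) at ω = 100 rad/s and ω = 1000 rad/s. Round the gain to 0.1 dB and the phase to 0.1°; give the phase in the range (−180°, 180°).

ω = 100: 31.0 dB, -123.6°; ω = 1000: -3.1 dB, -128.7°

At ω = 100 rad/s:
zero (1 + j100·0.001) = 1 + j0.1 → |·| ≈ 1.005, ∠ ≈ 5.71°
pole (1 + j100·0.1) = 1 + j10 → |·| ≈ 10.05, ∠ ≈ 84.29°
pole (1 + j100·0.01) = 1 + j1 → |·| ≈ 1.4142, ∠ ≈ 45.00°
|G| = 500 · 1.005 / (10.05 · 1.4142) ≈ 35.356
Gain = 20 log₁₀(35.356) ≈ 30.97 dB
∠G = (5.71°) − (84.29° + 45.00°) = -123.58°

At ω = 1000 rad/s:
zero (1 + j1000·0.001) = 1 + j1 → |·| ≈ 1.4142, ∠ ≈ 45.00°
pole (1 + j1000·0.1) = 1 + j100 → |·| ≈ 100, ∠ ≈ 89.43°
pole (1 + j1000·0.01) = 1 + j10 → |·| ≈ 10.05, ∠ ≈ 84.29°
|G| = 500 · 1.4142 / (100 · 10.05) ≈ 0.70358
Gain = 20 log₁₀(0.70358) ≈ -3.05 dB
∠G = (45.00°) − (89.43° + 84.29°) = -128.72°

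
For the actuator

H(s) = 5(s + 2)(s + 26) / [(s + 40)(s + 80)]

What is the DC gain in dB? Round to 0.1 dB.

-21.8 dB

H(0) = 5·2·26 / (40·80) = 0.08125
20 log₁₀(0.08125) ≈ -21.80 dB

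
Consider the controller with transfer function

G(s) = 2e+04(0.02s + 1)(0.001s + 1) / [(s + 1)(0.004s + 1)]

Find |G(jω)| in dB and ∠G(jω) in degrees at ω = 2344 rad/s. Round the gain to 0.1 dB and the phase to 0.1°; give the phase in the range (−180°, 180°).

40.7 dB, -18.2°

At ω = 2344 rad/s:
zero (1 + j2344·0.02) = 1 + j46.88 → |·| ≈ 46.891, ∠ ≈ 88.78°
zero (1 + j2344·0.001) = 1 + j2.344 → |·| ≈ 2.5484, ∠ ≈ 66.90°
pole (1 + j2344·1) = 1 + j2344 → |·| ≈ 2344, ∠ ≈ 89.98°
pole (1 + j2344·0.004) = 1 + j9.376 → |·| ≈ 9.4292, ∠ ≈ 83.91°
|G| = 2e+04 · 46.891 · 2.5484 / (2344 · 9.4292) ≈ 108.13
Gain = 20 log₁₀(108.13) ≈ 40.68 dB
∠G = (88.78° + 66.90°) − (89.98° + 83.91°) = -18.21°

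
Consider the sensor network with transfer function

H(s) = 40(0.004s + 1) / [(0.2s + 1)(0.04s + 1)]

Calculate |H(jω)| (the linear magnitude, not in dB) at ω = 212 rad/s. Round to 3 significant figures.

0.145

At ω = 212 rad/s:
zero (1 + j212·0.004) = 1 + j0.848 → |·| ≈ 1.3111, ∠ ≈ 40.30°
pole (1 + j212·0.2) = 1 + j42.4 → |·| ≈ 42.412, ∠ ≈ 88.65°
pole (1 + j212·0.04) = 1 + j8.48 → |·| ≈ 8.5388, ∠ ≈ 83.27°
|H| = 40 · 1.3111 / (42.412 · 8.5388) ≈ 0.14481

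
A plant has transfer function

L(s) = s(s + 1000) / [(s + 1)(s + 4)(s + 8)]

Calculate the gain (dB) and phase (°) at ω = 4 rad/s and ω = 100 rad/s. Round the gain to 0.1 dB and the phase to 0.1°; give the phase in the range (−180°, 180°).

ω = 4: 25.7 dB, -57.3°; ω = 100: -20.0 dB, -166.9°

At s = jω = j4:
zero (s+1000): 1000 + j4 → |·| = √(1000²+4²) = √1000016 ≈ 1000, ∠ = arctan(4/1000) ≈ 0.23°
zero at origin: s = j4 → |·| = 4, ∠ = 90.00°
pole (s+1): 1 + j4 → |·| = √(1²+4²) = √17 ≈ 4.1231, ∠ = arctan(4/1) ≈ 75.96°
pole (s+4): 4 + j4 → |·| = √(4²+4²) = √32 ≈ 5.6569, ∠ = arctan(4/4) ≈ 45.00°
pole (s+8): 8 + j4 → |·| = √(8²+4²) = √80 ≈ 8.9443, ∠ = arctan(4/8) ≈ 26.57°
|L| = 1 · 4000 / 208.62 ≈ 19.174
Gain = 20 log₁₀(19.174) ≈ 25.65 dB
∠L = 90.23° − 147.53° = -57.30°

At s = jω = j100:
zero (s+1000): 1000 + j100 → |·| = √(1000²+100²) = √1010000 ≈ 1005, ∠ = arctan(100/1000) ≈ 5.71°
zero at origin: s = j100 → |·| = 100, ∠ = 90.00°
pole (s+1): 1 + j100 → |·| = √(1²+100²) = √10001 ≈ 100, ∠ = arctan(100/1) ≈ 89.43°
pole (s+4): 4 + j100 → |·| = √(4²+100²) = √10016 ≈ 100.08, ∠ = arctan(100/4) ≈ 87.71°
pole (s+8): 8 + j100 → |·| = √(8²+100²) = √10064 ≈ 100.32, ∠ = arctan(100/8) ≈ 85.43°
|L| = 1 · 1.005e+05 / 1.004e+06 ≈ 0.1001
Gain = 20 log₁₀(0.1001) ≈ -19.99 dB
∠L = 95.71° − 262.57° = -166.86°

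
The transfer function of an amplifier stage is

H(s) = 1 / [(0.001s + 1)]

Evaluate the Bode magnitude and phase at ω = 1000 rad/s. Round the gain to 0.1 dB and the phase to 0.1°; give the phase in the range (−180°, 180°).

-3.0 dB, -45.0°

At ω = 1000 rad/s:
pole (1 + j1000·0.001) = 1 + j1 → |·| ≈ 1.4142, ∠ ≈ 45.00°
|H| = 1 · 1 / (1.4142) ≈ 0.70711
Gain = 20 log₁₀(0.70711) ≈ -3.01 dB
∠H = (0°) − (45.00°) = -45.00°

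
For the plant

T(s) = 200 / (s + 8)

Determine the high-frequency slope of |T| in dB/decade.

-20 dB/decade

Each pole contributes −20 dB/decade at high frequency; each zero contributes +20 dB/decade.
Net: 0 zero(s) − 1 pole(s) → -20 dB/decade.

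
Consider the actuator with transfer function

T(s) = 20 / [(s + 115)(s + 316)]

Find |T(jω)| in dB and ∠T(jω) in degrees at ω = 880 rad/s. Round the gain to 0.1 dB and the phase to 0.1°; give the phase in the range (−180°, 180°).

At s = jω = j880:
pole (s+115): 115 + j880 → |·| = √(115²+880²) = √787625 ≈ 887.48, ∠ = arctan(880/115) ≈ 82.55°
pole (s+316): 316 + j880 → |·| = √(316²+880²) = √874256 ≈ 935.02, ∠ = arctan(880/316) ≈ 70.25°
|T| = 20 / 8.2981e+05 ≈ 2.4102e-05
Gain = 20 log₁₀(2.4102e-05) ≈ -92.36 dB
∠T = 0.00° − 152.80° = -152.80°

-92.4 dB, -152.8°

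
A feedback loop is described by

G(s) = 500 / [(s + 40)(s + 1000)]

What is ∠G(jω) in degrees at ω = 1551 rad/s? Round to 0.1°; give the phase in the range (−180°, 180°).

-145.7°

At s = jω = j1551:
pole (s+40): 40 + j1551 → |·| = √(40²+1551²) = √2407201 ≈ 1551.5, ∠ = arctan(1551/40) ≈ 88.52°
pole (s+1000): 1000 + j1551 → |·| = √(1000²+1551²) = √3405601 ≈ 1845.4, ∠ = arctan(1551/1000) ≈ 57.19°
∠G = 0.00° − 145.71° = -145.71°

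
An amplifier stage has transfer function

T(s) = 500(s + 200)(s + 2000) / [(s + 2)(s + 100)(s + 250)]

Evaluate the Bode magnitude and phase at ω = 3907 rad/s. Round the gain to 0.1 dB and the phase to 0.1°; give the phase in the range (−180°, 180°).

At s = jω = j3907:
zero (s+200): 200 + j3907 → |·| = √(200²+3907²) = √15304649 ≈ 3912.1, ∠ = arctan(3907/200) ≈ 87.07°
zero (s+2000): 2000 + j3907 → |·| = √(2000²+3907²) = √19264649 ≈ 4389.2, ∠ = arctan(3907/2000) ≈ 62.89°
pole (s+2): 2 + j3907 → |·| = √(2²+3907²) = √15264653 ≈ 3907, ∠ = arctan(3907/2) ≈ 89.97°
pole (s+100): 100 + j3907 → |·| = √(100²+3907²) = √15274649 ≈ 3908.3, ∠ = arctan(3907/100) ≈ 88.53°
pole (s+250): 250 + j3907 → |·| = √(250²+3907²) = √15327149 ≈ 3915, ∠ = arctan(3907/250) ≈ 86.34°
|T| = 500 · 1.7171e+07 / 5.9781e+10 ≈ 0.14362
Gain = 20 log₁₀(0.14362) ≈ -16.86 dB
∠T = 149.96° − 264.84° = -114.88°

-16.9 dB, -114.9°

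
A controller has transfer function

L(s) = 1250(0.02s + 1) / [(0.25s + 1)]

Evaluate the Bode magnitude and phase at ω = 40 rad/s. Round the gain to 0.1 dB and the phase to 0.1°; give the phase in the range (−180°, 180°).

44.0 dB, -45.6°

At ω = 40 rad/s:
zero (1 + j40·0.02) = 1 + j0.8 → |·| ≈ 1.2806, ∠ ≈ 38.66°
pole (1 + j40·0.25) = 1 + j10 → |·| ≈ 10.05, ∠ ≈ 84.29°
|L| = 1250 · 1.2806 / (10.05) ≈ 159.28
Gain = 20 log₁₀(159.28) ≈ 44.04 dB
∠L = (38.66°) − (84.29°) = -45.63°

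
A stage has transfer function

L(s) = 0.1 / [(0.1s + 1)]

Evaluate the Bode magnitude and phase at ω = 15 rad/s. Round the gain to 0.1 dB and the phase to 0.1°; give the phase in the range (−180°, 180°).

At ω = 15 rad/s:
pole (1 + j15·0.1) = 1 + j1.5 → |·| ≈ 1.8028, ∠ ≈ 56.31°
|L| = 0.1 · 1 / (1.8028) ≈ 0.055469
Gain = 20 log₁₀(0.055469) ≈ -25.12 dB
∠L = (0°) − (56.31°) = -56.31°

-25.1 dB, -56.3°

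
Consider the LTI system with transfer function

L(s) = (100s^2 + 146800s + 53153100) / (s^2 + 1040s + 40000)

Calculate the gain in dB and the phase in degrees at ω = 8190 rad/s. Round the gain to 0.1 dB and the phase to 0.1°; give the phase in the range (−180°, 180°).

40.0 dB, -3.0°

Substitute s = j8190:
Numerator: 100(j8190)^2 + 146800(j8190) + 53153100 = -6654456900 + j1202292000
Denominator: (j8190)^2 + 1040(j8190) + 40000 = -67036100 + j8517600
|N| = √(6654456900² + 1202292000²) ≈ 6.7622e+09, ∠N ≈ 169.76°
|D| = √(67036100² + 8517600²) ≈ 6.7575e+07, ∠D ≈ 172.76°
|L| = 6.7622e+09 / 6.7575e+07 ≈ 100.07
Gain = 20 log₁₀(100.07) ≈ 40.01 dB
∠L = 169.76° − 172.76° = -3.00°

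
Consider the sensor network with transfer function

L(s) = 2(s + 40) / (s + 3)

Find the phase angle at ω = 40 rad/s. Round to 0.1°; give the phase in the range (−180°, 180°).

At s = jω = j40:
zero (s+40): 40 + j40 → |·| = √(40²+40²) = √3200 ≈ 56.569, ∠ = arctan(40/40) ≈ 45.00°
pole (s+3): 3 + j40 → |·| = √(3²+40²) = √1609 ≈ 40.112, ∠ = arctan(40/3) ≈ 85.71°
∠L = 45.00° − 85.71° = -40.71°

-40.7°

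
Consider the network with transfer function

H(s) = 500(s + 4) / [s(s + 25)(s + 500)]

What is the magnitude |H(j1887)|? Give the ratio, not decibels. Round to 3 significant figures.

0.000136

At s = jω = j1887:
zero (s+4): 4 + j1887 → |·| = √(4²+1887²) = √3560785 ≈ 1887, ∠ = arctan(1887/4) ≈ 89.88°
pole (s+25): 25 + j1887 → |·| = √(25²+1887²) = √3561394 ≈ 1887.2, ∠ = arctan(1887/25) ≈ 89.24°
pole (s+500): 500 + j1887 → |·| = √(500²+1887²) = √3810769 ≈ 1952.1, ∠ = arctan(1887/500) ≈ 75.16°
pole at origin: |s| = 1887, ∠ = 90.00° (in denominator)
|H| = 500 · 1887 / 6.9517e+09 ≈ 0.00013572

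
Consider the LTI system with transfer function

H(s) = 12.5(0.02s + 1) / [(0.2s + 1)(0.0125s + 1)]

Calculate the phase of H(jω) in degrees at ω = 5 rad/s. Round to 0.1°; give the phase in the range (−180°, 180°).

At ω = 5 rad/s:
zero (1 + j5·0.02) = 1 + j0.1 → |·| ≈ 1.005, ∠ ≈ 5.71°
pole (1 + j5·0.2) = 1 + j1 → |·| ≈ 1.4142, ∠ ≈ 45.00°
pole (1 + j5·0.0125) = 1 + j0.0625 → |·| ≈ 1.002, ∠ ≈ 3.58°
∠H = (5.71°) − (45.00° + 3.58°) = -42.87°

-42.9°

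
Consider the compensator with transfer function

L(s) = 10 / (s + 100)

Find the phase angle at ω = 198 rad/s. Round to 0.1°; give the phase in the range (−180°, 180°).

Substitute s = j198:
Numerator: 10 = 10 + j0
Denominator: (j198) + 100 = 100 + j198
|N| = √(10² + 0²) ≈ 10, ∠N ≈ 0.00°
|D| = √(100² + 198²) ≈ 221.82, ∠D ≈ 63.20°
∠L = 0.00° − 63.20° = -63.20°

-63.2°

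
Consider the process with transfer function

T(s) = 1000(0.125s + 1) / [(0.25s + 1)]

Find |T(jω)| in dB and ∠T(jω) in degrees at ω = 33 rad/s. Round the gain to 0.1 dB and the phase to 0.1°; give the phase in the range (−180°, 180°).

54.2 dB, -6.7°

At ω = 33 rad/s:
zero (1 + j33·0.125) = 1 + j4.125 → |·| ≈ 4.2445, ∠ ≈ 76.37°
pole (1 + j33·0.25) = 1 + j8.25 → |·| ≈ 8.3104, ∠ ≈ 83.09°
|T| = 1000 · 4.2445 / (8.3104) ≈ 510.75
Gain = 20 log₁₀(510.75) ≈ 54.16 dB
∠T = (76.37°) − (83.09°) = -6.72°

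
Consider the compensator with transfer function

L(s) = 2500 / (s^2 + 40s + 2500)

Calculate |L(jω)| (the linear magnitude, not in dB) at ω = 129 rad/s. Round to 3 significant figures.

0.166

At s = jω = j129:
quadratic: (j129)² + 40·j129 + 2500 = -14141 + j5160 → |·| ≈ 15053, ∠ ≈ 159.95°
|L| = 2500 / 15053 ≈ 0.16608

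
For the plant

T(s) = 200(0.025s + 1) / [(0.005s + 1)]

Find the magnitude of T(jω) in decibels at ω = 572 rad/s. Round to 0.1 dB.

At ω = 572 rad/s:
zero (1 + j572·0.025) = 1 + j14.3 → |·| ≈ 14.335, ∠ ≈ 86.00°
pole (1 + j572·0.005) = 1 + j2.86 → |·| ≈ 3.0298, ∠ ≈ 70.73°
|T| = 200 · 14.335 / (3.0298) ≈ 946.27
Gain = 20 log₁₀(946.27) ≈ 59.52 dB

59.5 dB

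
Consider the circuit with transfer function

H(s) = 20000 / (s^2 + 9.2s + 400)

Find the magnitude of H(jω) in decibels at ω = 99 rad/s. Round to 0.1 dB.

6.5 dB

At s = jω = j99:
quadratic: (j99)² + 9.2·j99 + 400 = -9401 + j910.8 → |·| ≈ 9445, ∠ ≈ 174.47°
|H| = 20000 / 9445 ≈ 2.1175
Gain = 20 log₁₀(2.1175) ≈ 6.52 dB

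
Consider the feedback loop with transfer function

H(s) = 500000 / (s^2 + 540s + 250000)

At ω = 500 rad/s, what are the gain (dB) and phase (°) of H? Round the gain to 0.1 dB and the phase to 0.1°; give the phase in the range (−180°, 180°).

At s = jω = j500:
quadratic: (j500)² + 540·j500 + 250000 = 0 + j270000 → |·| ≈ 2.7e+05, ∠ ≈ 90.00°
|H| = 500000 / 2.7e+05 ≈ 1.8519
Gain = 20 log₁₀(1.8519) ≈ 5.35 dB
∠H = 0.00° − 90.00° = -90.00°

5.4 dB, -90.0°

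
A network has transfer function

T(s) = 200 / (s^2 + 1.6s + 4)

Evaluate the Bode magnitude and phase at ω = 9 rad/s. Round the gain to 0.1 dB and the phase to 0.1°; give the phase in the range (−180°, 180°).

At s = jω = j9:
quadratic: (j9)² + 1.6·j9 + 4 = -77 + j14.4 → |·| ≈ 78.335, ∠ ≈ 169.41°
|T| = 200 / 78.335 ≈ 2.5531
Gain = 20 log₁₀(2.5531) ≈ 8.14 dB
∠T = 0.00° − 169.41° = -169.41°

8.1 dB, -169.4°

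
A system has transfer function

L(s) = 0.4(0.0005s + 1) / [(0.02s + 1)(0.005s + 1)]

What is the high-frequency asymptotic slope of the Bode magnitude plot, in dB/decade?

-20 dB/decade

Each pole contributes −20 dB/decade at high frequency; each zero contributes +20 dB/decade.
Net: 1 zero(s) − 2 pole(s) → -20 dB/decade.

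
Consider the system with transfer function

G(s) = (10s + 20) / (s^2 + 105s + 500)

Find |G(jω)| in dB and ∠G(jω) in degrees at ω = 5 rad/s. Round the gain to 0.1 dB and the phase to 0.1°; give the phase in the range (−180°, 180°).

-22.4 dB, 20.3°

Substitute s = j5:
Numerator: 10(j5) + 20 = 20 + j50
Denominator: (j5)^2 + 105(j5) + 500 = 475 + j525
|N| = √(20² + 50²) ≈ 53.852, ∠N ≈ 68.20°
|D| = √(475² + 525²) ≈ 707.99, ∠D ≈ 47.86°
|G| = 53.852 / 707.99 ≈ 0.076063
Gain = 20 log₁₀(0.076063) ≈ -22.38 dB
∠G = 68.20° − 47.86° = 20.34°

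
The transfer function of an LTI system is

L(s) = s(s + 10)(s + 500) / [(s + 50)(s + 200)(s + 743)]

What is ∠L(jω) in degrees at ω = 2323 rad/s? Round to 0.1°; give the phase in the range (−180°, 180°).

11.5°

At s = jω = j2323:
zero (s+10): 10 + j2323 → |·| = √(10²+2323²) = √5396429 ≈ 2323, ∠ = arctan(2323/10) ≈ 89.75°
zero (s+500): 500 + j2323 → |·| = √(500²+2323²) = √5646329 ≈ 2376.2, ∠ = arctan(2323/500) ≈ 77.85°
zero at origin: s = j2323 → |·| = 2323, ∠ = 90.00°
pole (s+50): 50 + j2323 → |·| = √(50²+2323²) = √5398829 ≈ 2323.5, ∠ = arctan(2323/50) ≈ 88.77°
pole (s+200): 200 + j2323 → |·| = √(200²+2323²) = √5436329 ≈ 2331.6, ∠ = arctan(2323/200) ≈ 85.08°
pole (s+743): 743 + j2323 → |·| = √(743²+2323²) = √5948378 ≈ 2438.9, ∠ = arctan(2323/743) ≈ 72.26°
∠L = 257.60° − 246.11° = 11.49°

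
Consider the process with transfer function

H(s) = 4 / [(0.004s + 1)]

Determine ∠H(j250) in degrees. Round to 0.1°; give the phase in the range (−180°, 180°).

-45.0°

At ω = 250 rad/s:
pole (1 + j250·0.004) = 1 + j1 → |·| ≈ 1.4142, ∠ ≈ 45.00°
∠H = (0°) − (45.00°) = -45.00°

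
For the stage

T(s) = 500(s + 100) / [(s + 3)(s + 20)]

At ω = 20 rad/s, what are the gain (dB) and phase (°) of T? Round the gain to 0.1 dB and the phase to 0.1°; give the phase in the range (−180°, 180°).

39.0 dB, -115.2°

At s = jω = j20:
zero (s+100): 100 + j20 → |·| = √(100²+20²) = √10400 ≈ 101.98, ∠ = arctan(20/100) ≈ 11.31°
pole (s+3): 3 + j20 → |·| = √(3²+20²) = √409 ≈ 20.224, ∠ = arctan(20/3) ≈ 81.47°
pole (s+20): 20 + j20 → |·| = √(20²+20²) = √800 ≈ 28.284, ∠ = arctan(20/20) ≈ 45.00°
|T| = 500 · 101.98 / 572.02 ≈ 89.14
Gain = 20 log₁₀(89.14) ≈ 39.00 dB
∠T = 11.31° − 126.47° = -115.16°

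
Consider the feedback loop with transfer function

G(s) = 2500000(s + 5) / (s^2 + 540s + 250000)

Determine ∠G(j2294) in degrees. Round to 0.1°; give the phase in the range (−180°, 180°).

At s = jω = j2294:
zero (s+5): 5 + j2294 → |·| = √(5²+2294²) = √5262461 ≈ 2294, ∠ = arctan(2294/5) ≈ 89.88°
quadratic: (j2294)² + 540·j2294 + 250000 = -5012436 + j1238760 → |·| ≈ 5.1632e+06, ∠ ≈ 166.12°
∠G = 89.88° − 166.12° = -76.24°

-76.2°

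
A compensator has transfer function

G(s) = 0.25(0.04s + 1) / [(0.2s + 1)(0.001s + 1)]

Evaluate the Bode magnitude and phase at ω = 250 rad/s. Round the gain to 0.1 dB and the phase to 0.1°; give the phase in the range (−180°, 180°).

At ω = 250 rad/s:
zero (1 + j250·0.04) = 1 + j10 → |·| ≈ 10.05, ∠ ≈ 84.29°
pole (1 + j250·0.2) = 1 + j50 → |·| ≈ 50.01, ∠ ≈ 88.85°
pole (1 + j250·0.001) = 1 + j0.25 → |·| ≈ 1.0308, ∠ ≈ 14.04°
|G| = 0.25 · 10.05 / (50.01 · 1.0308) ≈ 0.048739
Gain = 20 log₁₀(0.048739) ≈ -26.24 dB
∠G = (84.29°) − (88.85° + 14.04°) = -18.60°

-26.2 dB, -18.6°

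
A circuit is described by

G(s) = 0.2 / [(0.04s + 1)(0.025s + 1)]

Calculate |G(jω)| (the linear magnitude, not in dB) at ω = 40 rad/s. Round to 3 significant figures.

0.0750

At ω = 40 rad/s:
pole (1 + j40·0.04) = 1 + j1.6 → |·| ≈ 1.8868, ∠ ≈ 57.99°
pole (1 + j40·0.025) = 1 + j1 → |·| ≈ 1.4142, ∠ ≈ 45.00°
|G| = 0.2 · 1 / (1.8868 · 1.4142) ≈ 0.074954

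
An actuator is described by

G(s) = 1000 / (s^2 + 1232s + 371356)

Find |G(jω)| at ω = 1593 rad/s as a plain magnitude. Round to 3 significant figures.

0.000342

Substitute s = j1593:
Numerator: 1000 = 1000 + j0
Denominator: (j1593)^2 + 1232(j1593) + 371356 = -2166293 + j1962576
|N| = √(1000² + 0²) ≈ 1000, ∠N ≈ 0.00°
|D| = √(2166293² + 1962576²) ≈ 2.9231e+06, ∠D ≈ 137.82°
|G| = 1000 / 2.9231e+06 ≈ 0.0003421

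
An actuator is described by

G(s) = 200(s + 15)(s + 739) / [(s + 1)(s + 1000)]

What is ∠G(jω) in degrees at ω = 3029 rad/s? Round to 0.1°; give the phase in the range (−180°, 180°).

4.3°

At s = jω = j3029:
zero (s+15): 15 + j3029 → |·| = √(15²+3029²) = √9175066 ≈ 3029, ∠ = arctan(3029/15) ≈ 89.72°
zero (s+739): 739 + j3029 → |·| = √(739²+3029²) = √9720962 ≈ 3117.8, ∠ = arctan(3029/739) ≈ 76.29°
pole (s+1): 1 + j3029 → |·| = √(1²+3029²) = √9174842 ≈ 3029, ∠ = arctan(3029/1) ≈ 89.98°
pole (s+1000): 1000 + j3029 → |·| = √(1000²+3029²) = √10174841 ≈ 3189.8, ∠ = arctan(3029/1000) ≈ 71.73°
∠G = 166.01° − 161.71° = 4.30°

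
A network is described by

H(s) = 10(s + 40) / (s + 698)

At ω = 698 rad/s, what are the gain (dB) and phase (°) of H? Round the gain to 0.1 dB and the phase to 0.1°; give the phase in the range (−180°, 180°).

At s = jω = j698:
zero (s+40): 40 + j698 → |·| = √(40²+698²) = √488804 ≈ 699.15, ∠ = arctan(698/40) ≈ 86.72°
pole (s+698): 698 + j698 → |·| = √(698²+698²) = √974408 ≈ 987.12, ∠ = arctan(698/698) ≈ 45.00°
|H| = 10 · 699.15 / 987.12 ≈ 7.0827
Gain = 20 log₁₀(7.0827) ≈ 17.00 dB
∠H = 86.72° − 45.00° = 41.72°

17.0 dB, 41.7°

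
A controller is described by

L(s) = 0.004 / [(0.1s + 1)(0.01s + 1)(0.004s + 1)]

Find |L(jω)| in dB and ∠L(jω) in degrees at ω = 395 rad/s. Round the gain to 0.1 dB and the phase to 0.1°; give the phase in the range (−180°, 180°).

-97.5 dB, 138.0°

At ω = 395 rad/s:
pole (1 + j395·0.1) = 1 + j39.5 → |·| ≈ 39.513, ∠ ≈ 88.55°
pole (1 + j395·0.01) = 1 + j3.95 → |·| ≈ 4.0746, ∠ ≈ 75.79°
pole (1 + j395·0.004) = 1 + j1.58 → |·| ≈ 1.8699, ∠ ≈ 57.67°
|L| = 0.004 · 1 / (39.513 · 4.0746 · 1.8699) ≈ 1.3287e-05
Gain = 20 log₁₀(1.3287e-05) ≈ -97.53 dB
∠L = (0°) − (88.55° + 75.79° + 57.67°) = -222.01° ≡ 137.99° (principal value)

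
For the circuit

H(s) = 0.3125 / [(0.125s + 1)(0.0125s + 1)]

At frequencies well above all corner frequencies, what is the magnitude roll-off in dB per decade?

-40 dB/decade

Each pole contributes −20 dB/decade at high frequency; each zero contributes +20 dB/decade.
Net: 0 zero(s) − 2 pole(s) → -40 dB/decade.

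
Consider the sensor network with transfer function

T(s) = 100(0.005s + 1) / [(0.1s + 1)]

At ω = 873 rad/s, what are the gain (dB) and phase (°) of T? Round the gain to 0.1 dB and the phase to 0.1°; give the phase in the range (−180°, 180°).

14.2 dB, -12.2°

At ω = 873 rad/s:
zero (1 + j873·0.005) = 1 + j4.365 → |·| ≈ 4.4781, ∠ ≈ 77.10°
pole (1 + j873·0.1) = 1 + j87.3 → |·| ≈ 87.306, ∠ ≈ 89.34°
|T| = 100 · 4.4781 / (87.306) ≈ 5.1292
Gain = 20 log₁₀(5.1292) ≈ 14.20 dB
∠T = (77.10°) − (89.34°) = -12.24°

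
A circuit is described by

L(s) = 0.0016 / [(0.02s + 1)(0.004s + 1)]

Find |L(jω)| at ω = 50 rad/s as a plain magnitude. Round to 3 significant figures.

0.00111

At ω = 50 rad/s:
pole (1 + j50·0.02) = 1 + j1 → |·| ≈ 1.4142, ∠ ≈ 45.00°
pole (1 + j50·0.004) = 1 + j0.2 → |·| ≈ 1.0198, ∠ ≈ 11.31°
|L| = 0.0016 · 1 / (1.4142 · 1.0198) ≈ 0.0011094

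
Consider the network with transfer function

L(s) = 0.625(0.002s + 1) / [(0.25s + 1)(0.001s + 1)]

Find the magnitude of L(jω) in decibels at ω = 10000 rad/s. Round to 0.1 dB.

-66.1 dB

At ω = 10000 rad/s:
zero (1 + j10000·0.002) = 1 + j20 → |·| ≈ 20.025, ∠ ≈ 87.14°
pole (1 + j10000·0.25) = 1 + j2500 → |·| ≈ 2500, ∠ ≈ 89.98°
pole (1 + j10000·0.001) = 1 + j10 → |·| ≈ 10.05, ∠ ≈ 84.29°
|L| = 0.625 · 20.025 / (2500 · 10.05) ≈ 0.00049813
Gain = 20 log₁₀(0.00049813) ≈ -66.05 dB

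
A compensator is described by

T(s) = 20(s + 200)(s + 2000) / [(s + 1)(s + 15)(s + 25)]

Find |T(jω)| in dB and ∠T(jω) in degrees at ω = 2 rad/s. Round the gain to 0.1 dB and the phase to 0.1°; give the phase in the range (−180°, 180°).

79.5 dB, -75.0°

At s = jω = j2:
zero (s+200): 200 + j2 → |·| = √(200²+2²) = √40004 ≈ 200.01, ∠ = arctan(2/200) ≈ 0.57°
zero (s+2000): 2000 + j2 → |·| = √(2000²+2²) = √4000004 ≈ 2000, ∠ = arctan(2/2000) ≈ 0.06°
pole (s+1): 1 + j2 → |·| = √(1²+2²) = √5 ≈ 2.2361, ∠ = arctan(2/1) ≈ 63.43°
pole (s+15): 15 + j2 → |·| = √(15²+2²) = √229 ≈ 15.133, ∠ = arctan(2/15) ≈ 7.59°
pole (s+25): 25 + j2 → |·| = √(25²+2²) = √629 ≈ 25.08, ∠ = arctan(2/25) ≈ 4.57°
|T| = 20 · 4.0002e+05 / 848.68 ≈ 9426.9
Gain = 20 log₁₀(9426.9) ≈ 79.49 dB
∠T = 0.63° − 75.59° = -74.96°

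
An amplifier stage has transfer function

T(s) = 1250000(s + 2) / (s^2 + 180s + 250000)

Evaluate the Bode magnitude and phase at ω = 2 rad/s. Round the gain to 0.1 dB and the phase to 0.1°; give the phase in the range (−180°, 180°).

At s = jω = j2:
zero (s+2): 2 + j2 → |·| = √(2²+2²) = √8 ≈ 2.8284, ∠ = arctan(2/2) ≈ 45.00°
quadratic: (j2)² + 180·j2 + 250000 = 249996 + j360 → |·| ≈ 2.5e+05, ∠ ≈ 0.08°
|T| = 1250000 · 2.8284 / 2.5e+05 ≈ 14.142
Gain = 20 log₁₀(14.142) ≈ 23.01 dB
∠T = 45.00° − 0.08° = 44.92°

23.0 dB, 44.9°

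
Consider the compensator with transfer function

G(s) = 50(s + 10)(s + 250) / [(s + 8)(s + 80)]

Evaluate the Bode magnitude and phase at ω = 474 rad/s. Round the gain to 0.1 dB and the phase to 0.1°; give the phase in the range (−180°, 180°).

34.9 dB, -18.5°

At s = jω = j474:
zero (s+10): 10 + j474 → |·| = √(10²+474²) = √224776 ≈ 474.11, ∠ = arctan(474/10) ≈ 88.79°
zero (s+250): 250 + j474 → |·| = √(250²+474²) = √287176 ≈ 535.89, ∠ = arctan(474/250) ≈ 62.19°
pole (s+8): 8 + j474 → |·| = √(8²+474²) = √224740 ≈ 474.07, ∠ = arctan(474/8) ≈ 89.03°
pole (s+80): 80 + j474 → |·| = √(80²+474²) = √231076 ≈ 480.7, ∠ = arctan(474/80) ≈ 80.42°
|G| = 50 · 2.5407e+05 / 2.2789e+05 ≈ 55.744
Gain = 20 log₁₀(55.744) ≈ 34.92 dB
∠G = 150.98° − 169.45° = -18.47°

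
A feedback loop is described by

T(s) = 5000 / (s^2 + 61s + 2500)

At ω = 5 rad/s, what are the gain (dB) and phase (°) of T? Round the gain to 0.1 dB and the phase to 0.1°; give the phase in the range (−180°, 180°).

6.0 dB, -7.0°

At s = jω = j5:
quadratic: (j5)² + 61·j5 + 2500 = 2475 + j305 → |·| ≈ 2493.7, ∠ ≈ 7.03°
|T| = 5000 / 2493.7 ≈ 2.0051
Gain = 20 log₁₀(2.0051) ≈ 6.04 dB
∠T = 0.00° − 7.03° = -7.03°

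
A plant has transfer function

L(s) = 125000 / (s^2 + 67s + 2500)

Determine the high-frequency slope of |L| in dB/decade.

-40 dB/decade

Each pole contributes −20 dB/decade at high frequency; each zero contributes +20 dB/decade.
Net: 0 zero(s) − 2 pole(s) → -40 dB/decade.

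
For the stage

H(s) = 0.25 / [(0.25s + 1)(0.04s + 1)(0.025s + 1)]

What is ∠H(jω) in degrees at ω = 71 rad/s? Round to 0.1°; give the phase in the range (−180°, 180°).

142.0°

At ω = 71 rad/s:
pole (1 + j71·0.25) = 1 + j17.75 → |·| ≈ 17.778, ∠ ≈ 86.78°
pole (1 + j71·0.04) = 1 + j2.84 → |·| ≈ 3.0109, ∠ ≈ 70.60°
pole (1 + j71·0.025) = 1 + j1.775 → |·| ≈ 2.0373, ∠ ≈ 60.60°
∠H = (0°) − (86.78° + 70.60° + 60.60°) = -217.98° ≡ 142.02° (principal value)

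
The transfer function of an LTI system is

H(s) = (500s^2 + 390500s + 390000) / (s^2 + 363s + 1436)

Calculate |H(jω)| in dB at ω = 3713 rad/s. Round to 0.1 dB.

Substitute s = j3713:
Numerator: 500(j3713)^2 + 390500(j3713) + 390000 = -6892794500 + j1449926500
Denominator: (j3713)^2 + 363(j3713) + 1436 = -13784933 + j1347819
|N| = √(6892794500² + 1449926500²) ≈ 7.0436e+09, ∠N ≈ 168.12°
|D| = √(13784933² + 1347819²) ≈ 1.3851e+07, ∠D ≈ 174.42°
|H| = 7.0436e+09 / 1.3851e+07 ≈ 508.53
Gain = 20 log₁₀(508.53) ≈ 54.13 dB

54.1 dB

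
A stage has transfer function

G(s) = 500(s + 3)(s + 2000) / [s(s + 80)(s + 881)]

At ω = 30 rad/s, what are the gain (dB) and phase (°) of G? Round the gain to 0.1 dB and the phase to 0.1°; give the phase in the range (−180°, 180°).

At s = jω = j30:
zero (s+3): 3 + j30 → |·| = √(3²+30²) = √909 ≈ 30.15, ∠ = arctan(30/3) ≈ 84.29°
zero (s+2000): 2000 + j30 → |·| = √(2000²+30²) = √4000900 ≈ 2000.2, ∠ = arctan(30/2000) ≈ 0.86°
pole (s+80): 80 + j30 → |·| = √(80²+30²) = √7300 ≈ 85.44, ∠ = arctan(30/80) ≈ 20.56°
pole (s+881): 881 + j30 → |·| = √(881²+30²) = √777061 ≈ 881.51, ∠ = arctan(30/881) ≈ 1.95°
pole at origin: |s| = 30, ∠ = 90.00° (in denominator)
|G| = 500 · 60306 / 2.2595e+06 ≈ 13.345
Gain = 20 log₁₀(13.345) ≈ 22.51 dB
∠G = 85.15° − 112.51° = -27.36°

22.5 dB, -27.4°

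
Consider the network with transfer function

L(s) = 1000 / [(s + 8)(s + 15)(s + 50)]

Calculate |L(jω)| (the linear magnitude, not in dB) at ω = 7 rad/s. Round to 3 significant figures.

At s = jω = j7:
pole (s+8): 8 + j7 → |·| = √(8²+7²) = √113 ≈ 10.63, ∠ = arctan(7/8) ≈ 41.19°
pole (s+15): 15 + j7 → |·| = √(15²+7²) = √274 ≈ 16.553, ∠ = arctan(7/15) ≈ 25.02°
pole (s+50): 50 + j7 → |·| = √(50²+7²) = √2549 ≈ 50.488, ∠ = arctan(7/50) ≈ 7.97°
|L| = 1000 / 8883.8 ≈ 0.11256

0.113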